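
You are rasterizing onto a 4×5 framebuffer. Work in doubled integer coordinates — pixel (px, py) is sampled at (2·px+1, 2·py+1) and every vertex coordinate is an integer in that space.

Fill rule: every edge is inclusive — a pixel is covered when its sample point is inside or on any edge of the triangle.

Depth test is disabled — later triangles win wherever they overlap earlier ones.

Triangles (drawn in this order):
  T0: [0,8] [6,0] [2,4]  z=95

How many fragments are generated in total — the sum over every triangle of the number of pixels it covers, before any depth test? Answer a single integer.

T0:
  2·area = 8  (B↔C swapped to make it positive)
  edge (0, 8)→(2, 4): d=(2,-4) inclusive
  edge (2, 4)→(6, 0): d=(4,-4) inclusive
  edge (6, 0)→(0, 8): d=(-6,8) inclusive
    (2,0)@(5, 1): e=[6,0,2] → █  [on edge]
    (3,0)@(7, 1): e=[14,8,-14] → ·
    (1,1)@(3, 3): e=[2,0,6] → █  [on edge]
    (2,1)@(5, 3): e=[10,8,-10] → ·
    (0,2)@(1, 5): e=[-2,0,10] → ·  [on edge]
    (1,2)@(3, 5): e=[6,8,-6] → ·
  covered (2 px):
    · · █ ·
    · █ · ·
    · · · ·
    · · · ·
    · · · ·

Final: 2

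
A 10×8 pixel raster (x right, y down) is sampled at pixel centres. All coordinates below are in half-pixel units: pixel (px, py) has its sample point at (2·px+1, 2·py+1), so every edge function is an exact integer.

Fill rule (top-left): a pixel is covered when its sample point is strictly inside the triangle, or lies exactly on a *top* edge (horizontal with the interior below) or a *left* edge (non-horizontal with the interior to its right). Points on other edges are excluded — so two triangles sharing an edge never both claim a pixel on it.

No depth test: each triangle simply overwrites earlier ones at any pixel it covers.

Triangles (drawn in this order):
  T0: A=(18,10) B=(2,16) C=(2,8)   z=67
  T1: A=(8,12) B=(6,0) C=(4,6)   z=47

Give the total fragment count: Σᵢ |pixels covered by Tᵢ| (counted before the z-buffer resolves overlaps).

T0:
  2·area = 128
  edge (18, 10)→(2, 16): d=(-16,6) right/bottom  bias=-1
  edge (2, 16)→(2, 8): d=(0,-8) top-left  bias=+0
  edge (2, 8)→(18, 10): d=(16,2) right/bottom  bias=-1
    (1,4)@(3, 9): e=[106,8,14] → #
    (2,4)@(5, 9): e=[94,24,10] → #
    (3,4)@(7, 9): e=[82,40,6] → #
    (4,4)@(9, 9): e=[70,56,2] → #
    (5,4)@(11, 9): e=[58,72,-2] → ·
    (1,5)@(3, 11): e=[74,8,46] → #
    (5,5)@(11, 11): e=[26,72,30] → #
    (6,5)@(13, 11): e=[14,88,26] → #
    (7,5)@(15, 11): e=[2,104,22] → #
    (8,5)@(17, 11): e=[-10,120,18] → ·
    (1,6)@(3, 13): e=[42,8,78] → #
    (5,6)@(11, 13): e=[-6,72,62] → ·
  covered (16 px):
    · · · · · · · · · ·
    · · · · · · · · · ·
    · · · · · · · · · ·
    · · · · · · · · · ·
    · # # # # · · · · ·
    · # # # # # # # · ·
    · # # # # · · · · ·
    · # · · · · · · · ·
T1:
  2·area = 36  (B↔C swapped to make it positive)
  edge (8, 12)→(4, 6): d=(-4,-6) top-left  bias=+0
  edge (4, 6)→(6, 0): d=(2,-6) top-left  bias=+0
  edge (6, 0)→(8, 12): d=(2,12) right/bottom  bias=-1
    (2,1)@(5, 3): e=[18,0,18] → #  [on edge]
    (3,1)@(7, 3): e=[30,12,-6] → ·
    (2,2)@(5, 5): e=[10,4,22] → #
    (3,2)@(7, 5): e=[22,16,-2] → ·
    (2,3)@(5, 7): e=[2,8,26] → #
    (3,3)@(7, 7): e=[14,20,2] → #
    (4,3)@(9, 7): e=[26,32,-22] → ·
    (1,4)@(3, 9): e=[-18,0,54] → ·  [on edge]
    (2,4)@(5, 9): e=[-6,12,30] → ·
    (3,4)@(7, 9): e=[6,24,6] → #
    (4,4)@(9, 9): e=[18,36,-18] → ·
    (3,5)@(7, 11): e=[-2,28,10] → ·
    (0,7)@(1, 15): e=[-54,0,90] → ·  [on edge]
  covered (5 px):
    · · · · · · · · · ·
    · · # · · · · · · ·
    · · # · · · · · · ·
    · · # # · · · · · ·
    · · · # · · · · · ·
    · · · · · · · · · ·
    · · · · · · · · · ·
    · · · · · · · · · ·

Final: 21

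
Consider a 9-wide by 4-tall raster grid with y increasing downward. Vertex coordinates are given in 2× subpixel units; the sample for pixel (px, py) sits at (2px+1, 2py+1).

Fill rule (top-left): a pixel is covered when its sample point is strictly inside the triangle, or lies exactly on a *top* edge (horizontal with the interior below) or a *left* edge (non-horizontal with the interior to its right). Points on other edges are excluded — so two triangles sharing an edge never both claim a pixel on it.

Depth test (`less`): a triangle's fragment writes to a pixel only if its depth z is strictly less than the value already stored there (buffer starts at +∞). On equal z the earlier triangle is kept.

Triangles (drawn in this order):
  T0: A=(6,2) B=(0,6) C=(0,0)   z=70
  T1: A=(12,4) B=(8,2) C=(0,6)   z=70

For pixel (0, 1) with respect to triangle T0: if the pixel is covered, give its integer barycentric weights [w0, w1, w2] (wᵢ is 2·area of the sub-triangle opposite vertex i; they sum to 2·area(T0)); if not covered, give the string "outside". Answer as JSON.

T0:
  2·area = 36
  edge (6, 2)→(0, 6): d=(-6,4) right/bottom  bias=-1
  edge (0, 6)→(0, 0): d=(0,-6) top-left  bias=+0
  edge (0, 0)→(6, 2): d=(6,2) right/bottom  bias=-1
    (0,0)@(1, 1): e=[26,6,4] → X
    (1,0)@(3, 1): e=[18,18,0] → .  [on edge]
    (0,1)@(1, 3): e=[14,6,16] → X
    (1,1)@(3, 3): e=[6,18,12] → X
    (2,1)@(5, 3): e=[-2,30,8] → .
    (4,1)@(9, 3): e=[-18,54,0] → .  [on edge]
    (0,2)@(1, 5): e=[2,6,28] → X
    (1,2)@(3, 5): e=[-6,18,24] → .
    (7,2)@(15, 5): e=[-54,90,0] → .  [on edge]
    (0,3)@(1, 7): e=[-10,6,40] → .
  covered (4 px):
    X . . . . . . . .
    X X . . . . . . .
    X . . . . . . . .
    . . . . . . . . .
T1:
  2·area = 32  (B↔C swapped to make it positive)
  edge (12, 4)→(0, 6): d=(-12,2) right/bottom  bias=-1
  edge (0, 6)→(8, 2): d=(8,-4) top-left  bias=+0
  edge (8, 2)→(12, 4): d=(4,2) right/bottom  bias=-1
    (3,1)@(7, 3): e=[22,4,6] → X
    (4,1)@(9, 3): e=[18,12,2] → X
    (5,1)@(11, 3): e=[14,20,-2] → .
    (1,2)@(3, 5): e=[6,4,22] → X
    (2,2)@(5, 5): e=[2,12,18] → X
    (3,2)@(7, 5): e=[-2,20,14] → .
    (4,2)@(9, 5): e=[-6,28,10] → .
    (1,3)@(3, 7): e=[-18,20,30] → .
    (2,3)@(5, 7): e=[-22,28,26] → .
  covered (4 px):
    . . . . . . . . .
    . . . X X . . . .
    . X X . . . . . .
    . . . . . . . . .

Answer: [6,16,14]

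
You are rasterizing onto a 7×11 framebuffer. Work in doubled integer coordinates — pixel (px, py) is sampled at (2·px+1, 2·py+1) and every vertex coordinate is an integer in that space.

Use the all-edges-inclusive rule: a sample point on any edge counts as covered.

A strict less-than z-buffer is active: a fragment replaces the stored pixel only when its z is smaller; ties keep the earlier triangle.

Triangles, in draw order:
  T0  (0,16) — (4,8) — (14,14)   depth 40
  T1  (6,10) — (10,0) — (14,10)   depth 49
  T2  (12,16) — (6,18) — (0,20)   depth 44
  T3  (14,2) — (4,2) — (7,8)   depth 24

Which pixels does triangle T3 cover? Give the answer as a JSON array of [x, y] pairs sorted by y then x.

T0:
  2·area = 104
  edge (0, 16)→(4, 8): d=(4,-8) inclusive
  edge (4, 8)→(14, 14): d=(10,6) inclusive
  edge (14, 14)→(0, 16): d=(-14,2) inclusive
    (2,4)@(5, 9): e=[12,4,88] → X
    (3,4)@(7, 9): e=[28,-8,84] → .
    (1,5)@(3, 11): e=[4,36,64] → X
    (3,5)@(7, 11): e=[36,12,56] → X
    (4,5)@(9, 11): e=[52,0,52] → X  [on edge]
    (5,5)@(11, 11): e=[68,-12,48] → .
    (1,6)@(3, 13): e=[12,56,36] → X
    (5,6)@(11, 13): e=[76,8,20] → X
    (6,6)@(13, 13): e=[92,-4,16] → .
    (0,7)@(1, 15): e=[4,88,12] → X
    (3,7)@(7, 15): e=[52,52,0] → X  [on edge]
    (4,7)@(9, 15): e=[68,40,-4] → .
  covered (14 px):
    . . . . . . .
    . . . . . . .
    . . . . . . .
    . . . . . . .
    . . X . . . .
    . X X X X . .
    . X X X X X .
    X X X X . . .
    . . . . . . .
    . . . . . . .
    . . . . . . .
T1:
  2·area = 80
  edge (6, 10)→(10, 0): d=(4,-10) inclusive
  edge (10, 0)→(14, 10): d=(4,10) inclusive
  edge (14, 10)→(6, 10): d=(-8,0) inclusive
    (4,1)@(9, 3): e=[2,22,56] → X
    (5,1)@(11, 3): e=[22,2,56] → X
    (6,1)@(13, 3): e=[42,-18,56] → .
    (4,2)@(9, 5): e=[10,30,40] → X
    (6,2)@(13, 5): e=[50,-10,40] → .
    (4,3)@(9, 7): e=[18,38,24] → X
    (6,3)@(13, 7): e=[58,-2,24] → .
    (3,4)@(7, 9): e=[6,66,8] → X
    (6,4)@(13, 9): e=[66,6,8] → X
    (3,5)@(7, 11): e=[14,74,-8] → .
    (4,5)@(9, 11): e=[34,54,-8] → .
    (5,5)@(11, 11): e=[54,34,-8] → .
  covered (10 px):
    . . . . . . .
    . . . . X X .
    . . . . X X .
    . . . . X X .
    . . . X X X X
    . . . . . . .
    . . . . . . .
    . . . . . . .
    . . . . . . .
    . . . . . . .
    . . . . . . .
T2:
  degenerate (2·area = 0) — covers nothing
T3:
  2·area = 60  (B↔C swapped to make it positive)
  edge (14, 2)→(7, 8): d=(-7,6) inclusive
  edge (7, 8)→(4, 2): d=(-3,-6) inclusive
  edge (4, 2)→(14, 2): d=(10,0) inclusive
    (2,1)@(5, 3): e=[47,3,10] → X
    (3,1)@(7, 3): e=[35,15,10] → X
    (4,1)@(9, 3): e=[23,27,10] → X
    (5,1)@(11, 3): e=[11,39,10] → X
    (6,1)@(13, 3): e=[-1,51,10] → .
    (2,2)@(5, 5): e=[33,-3,30] → .
    (3,2)@(7, 5): e=[21,9,30] → X
    (5,2)@(11, 5): e=[-3,33,30] → .
    (3,3)@(7, 7): e=[7,3,50] → X
    (4,3)@(9, 7): e=[-5,15,50] → .
    (3,4)@(7, 9): e=[-7,-3,70] → .
  covered (7 px):
    . . . . . . .
    . . X X X X .
    . . . X X . .
    . . . X . . .
    . . . . . . .
    . . . . . . .
    . . . . . . .
    . . . . . . .
    . . . . . . .
    . . . . . . .
    . . . . . . .

Answer: [[2,1],[3,1],[4,1],[5,1],[3,2],[4,2],[3,3]]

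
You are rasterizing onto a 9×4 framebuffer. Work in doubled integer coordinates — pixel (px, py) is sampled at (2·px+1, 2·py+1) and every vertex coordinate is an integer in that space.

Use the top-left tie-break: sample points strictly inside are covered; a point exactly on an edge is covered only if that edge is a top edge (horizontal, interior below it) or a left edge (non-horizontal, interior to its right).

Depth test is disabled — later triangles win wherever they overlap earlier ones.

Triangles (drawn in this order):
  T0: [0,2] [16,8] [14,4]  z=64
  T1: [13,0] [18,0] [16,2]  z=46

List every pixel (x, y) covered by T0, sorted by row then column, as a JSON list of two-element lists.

T0:
  2·area = 52  (B↔C swapped to make it positive)
  edge (0, 2)→(14, 4): d=(14,2) right/bottom  bias=-1
  edge (14, 4)→(16, 8): d=(2,4) right/bottom  bias=-1
  edge (16, 8)→(0, 2): d=(-16,-6) top-left  bias=+0
    (1,1)@(3, 3): e=[8,42,2] → X
    (2,1)@(5, 3): e=[4,34,14] → X
    (3,1)@(7, 3): e=[0,26,26] → .  [on edge]
    (1,2)@(3, 5): e=[36,46,-30] → .
    (2,2)@(5, 5): e=[32,38,-18] → .
    (4,2)@(9, 5): e=[24,22,6] → X
    (5,2)@(11, 5): e=[20,14,18] → X
    (6,2)@(13, 5): e=[16,6,30] → X
    (7,2)@(15, 5): e=[12,-2,42] → .
    (4,3)@(9, 7): e=[52,26,-26] → .
    (5,3)@(11, 7): e=[48,18,-14] → .
    (6,3)@(13, 7): e=[44,10,-2] → .
  covered (6 px):
    . . . . . . . . .
    . X X . . . . . .
    . . . . X X X . .
    . . . . . . . X .
T1:
  2·area = 10
  edge (13, 0)→(18, 0): d=(5,0) top-left  bias=+0
  edge (18, 0)→(16, 2): d=(-2,2) right/bottom  bias=-1
  edge (16, 2)→(13, 0): d=(-3,-2) top-left  bias=+0
    (7,0)@(15, 1): e=[5,4,1] → X
    (8,0)@(17, 1): e=[5,0,5] → .  [on edge]
    (7,1)@(15, 3): e=[15,0,-5] → .  [on edge]
    (6,2)@(13, 5): e=[25,0,-15] → .  [on edge]
    (5,3)@(11, 7): e=[35,0,-25] → .  [on edge]
  covered (1 px):
    . . . . . . . X .
    . . . . . . . . .
    . . . . . . . . .
    . . . . . . . . .

Result: [[1,1],[2,1],[4,2],[5,2],[6,2],[7,3]]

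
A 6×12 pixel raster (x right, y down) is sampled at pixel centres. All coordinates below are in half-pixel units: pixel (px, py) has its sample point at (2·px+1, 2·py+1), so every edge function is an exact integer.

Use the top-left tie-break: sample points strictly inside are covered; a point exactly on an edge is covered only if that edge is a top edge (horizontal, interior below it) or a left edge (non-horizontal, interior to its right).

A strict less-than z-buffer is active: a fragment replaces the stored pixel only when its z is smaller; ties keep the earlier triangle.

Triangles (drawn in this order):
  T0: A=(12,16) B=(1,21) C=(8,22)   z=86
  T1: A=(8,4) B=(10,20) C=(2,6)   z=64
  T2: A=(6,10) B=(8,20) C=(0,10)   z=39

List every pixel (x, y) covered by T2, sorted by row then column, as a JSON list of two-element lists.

T0:
  2·area = 46  (B↔C swapped to make it positive)
  edge (12, 16)→(8, 22): d=(-4,6) right/bottom  bias=-1
  edge (8, 22)→(1, 21): d=(-7,-1) top-left  bias=+0
  edge (1, 21)→(12, 16): d=(11,-5) top-left  bias=+0
    (5,8)@(11, 17): e=[2,38,6] → #
    (3,9)@(7, 19): e=[18,20,8] → #
    (4,9)@(9, 19): e=[6,22,18] → #
    (5,9)@(11, 19): e=[-6,24,28] → ·
    (0,10)@(1, 21): e=[46,0,0] → #  [on edge]
    (1,10)@(3, 21): e=[34,2,10] → #
    (2,10)@(5, 21): e=[22,4,20] → #
    (4,10)@(9, 21): e=[-2,8,40] → ·
    (0,11)@(1, 23): e=[38,-14,22] → ·
    (1,11)@(3, 23): e=[26,-12,32] → ·
    (2,11)@(5, 23): e=[14,-10,42] → ·
    (3,11)@(7, 23): e=[2,-8,52] → ·
  covered (7 px):
    · · · · · ·
    · · · · · ·
    · · · · · ·
    · · · · · ·
    · · · · · ·
    · · · · · ·
    · · · · · ·
    · · · · · ·
    · · · · · #
    · · · # # ·
    # # # # · ·
    · · · · · ·
T1:
  2·area = 100
  edge (8, 4)→(10, 20): d=(2,16) right/bottom  bias=-1
  edge (10, 20)→(2, 6): d=(-8,-14) top-left  bias=+0
  edge (2, 6)→(8, 4): d=(6,-2) top-left  bias=+0
    (5,1)@(11, 3): e=[-50,150,0] → ·  [on edge]
    (2,2)@(5, 5): e=[50,50,0] → #  [on edge]
    (3,2)@(7, 5): e=[18,78,4] → #
    (4,2)@(9, 5): e=[-14,106,8] → ·
    (1,3)@(3, 7): e=[86,6,8] → #
    (4,3)@(9, 7): e=[-10,90,20] → ·
    (1,4)@(3, 9): e=[90,-10,20] → ·
    (2,4)@(5, 9): e=[58,18,24] → #
    (4,4)@(9, 9): e=[-6,74,32] → ·
    (2,5)@(5, 11): e=[62,2,36] → #
    (4,5)@(9, 11): e=[-2,58,44] → ·
    (2,6)@(5, 13): e=[66,-14,48] → ·
  covered (13 px):
    · · · · · ·
    · · · · · ·
    · · # # · ·
    · # # # · ·
    · · # # · ·
    · · # # · ·
    · · · # # ·
    · · · · # ·
    · · · · # ·
    · · · · · ·
    · · · · · ·
    · · · · · ·
T2:
  2·area = 60
  edge (6, 10)→(8, 20): d=(2,10) right/bottom  bias=-1
  edge (8, 20)→(0, 10): d=(-8,-10) top-left  bias=+0
  edge (0, 10)→(6, 10): d=(6,0) top-left  bias=+0
    (2,2)@(5, 5): e=[0,90,-30] → ·  [on edge]
    (0,5)@(1, 11): e=[52,2,6] → #
    (1,5)@(3, 11): e=[32,22,6] → #
    (2,5)@(5, 11): e=[12,42,6] → #
    (3,5)@(7, 11): e=[-8,62,6] → ·
    (0,6)@(1, 13): e=[56,-14,18] → ·
    (1,6)@(3, 13): e=[36,6,18] → #
    (3,6)@(7, 13): e=[-4,46,18] → ·
    (1,7)@(3, 15): e=[40,-10,30] → ·
    (2,7)@(5, 15): e=[20,10,30] → #
    (3,7)@(7, 15): e=[0,30,30] → ·  [on edge]
    (2,8)@(5, 17): e=[24,-6,42] → ·
  covered (7 px):
    · · · · · ·
    · · · · · ·
    · · · · · ·
    · · · · · ·
    · · · · · ·
    # # # · · ·
    · # # · · ·
    · · # · · ·
    · · · # · ·
    · · · · · ·
    · · · · · ·
    · · · · · ·

Final: [[0,5],[1,5],[2,5],[1,6],[2,6],[2,7],[3,8]]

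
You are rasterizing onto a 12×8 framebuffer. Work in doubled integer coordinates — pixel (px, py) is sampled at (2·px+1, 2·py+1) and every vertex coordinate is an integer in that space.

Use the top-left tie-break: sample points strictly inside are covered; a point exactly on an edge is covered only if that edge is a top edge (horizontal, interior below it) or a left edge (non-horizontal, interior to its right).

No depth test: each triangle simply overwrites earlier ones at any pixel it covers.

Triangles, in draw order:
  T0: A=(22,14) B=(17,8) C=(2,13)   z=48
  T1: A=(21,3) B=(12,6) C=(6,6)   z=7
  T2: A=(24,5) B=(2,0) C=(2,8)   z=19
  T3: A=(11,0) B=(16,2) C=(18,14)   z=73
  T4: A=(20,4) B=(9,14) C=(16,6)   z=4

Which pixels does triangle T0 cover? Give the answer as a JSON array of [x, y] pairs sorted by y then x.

T0:
  2·area = 115  (B↔C swapped to make it positive)
  edge (22, 14)→(2, 13): d=(-20,-1) top-left  bias=+0
  edge (2, 13)→(17, 8): d=(15,-5) top-left  bias=+0
  edge (17, 8)→(22, 14): d=(5,6) right/bottom  bias=-1
    (7,4)@(15, 9): e=[93,5,17] → #
    (8,4)@(17, 9): e=[95,15,5] → #
    (9,4)@(19, 9): e=[97,25,-7] → ·
    (4,5)@(9, 11): e=[47,5,63] → #
    (5,5)@(11, 11): e=[49,15,51] → #
    (6,5)@(13, 11): e=[51,25,39] → #
    (9,5)@(19, 11): e=[57,55,3] → #
    (10,5)@(21, 11): e=[59,65,-9] → ·
    (1,6)@(3, 13): e=[1,5,109] → #
    (2,6)@(5, 13): e=[3,15,97] → #
    (3,6)@(7, 13): e=[5,25,85] → #
    (10,6)@(21, 13): e=[19,95,1] → #
  covered (18 px):
    · · · · · · · · · · · ·
    · · · · · · · · · · · ·
    · · · · · · · · · · · ·
    · · · · · · · · · · · ·
    · · · · · · · # # · · ·
    · · · · # # # # # # · ·
    · # # # # # # # # # # ·
    · · · · · · · · · · · ·
T1:
  2·area = 18
  edge (21, 3)→(12, 6): d=(-9,3) right/bottom  bias=-1
  edge (12, 6)→(6, 6): d=(-6,0) right/bottom  bias=-1
  edge (6, 6)→(21, 3): d=(15,-3) top-left  bias=+0
    (10,1)@(21, 3): e=[0,18,0] → ·  [on edge]
    (5,2)@(11, 5): e=[12,6,0] → #  [on edge]
    (6,2)@(13, 5): e=[6,6,6] → #
    (7,2)@(15, 5): e=[0,6,12] → ·  [on edge]
    (0,3)@(1, 7): e=[24,-6,0] → ·  [on edge]
    (4,3)@(9, 7): e=[0,-6,24] → ·  [on edge]
    (5,3)@(11, 7): e=[-6,-6,30] → ·
    (6,3)@(13, 7): e=[-12,-6,36] → ·
    (1,4)@(3, 9): e=[0,-18,36] → ·  [on edge]
  covered (2 px):
    · · · · · · · · · · · ·
    · · · · · · · · · · · ·
    · · · · · # # · · · · ·
    · · · · · · · · · · · ·
    · · · · · · · · · · · ·
    · · · · · · · · · · · ·
    · · · · · · · · · · · ·
    · · · · · · · · · · · ·
T2:
  2·area = 176  (B↔C swapped to make it positive)
  edge (24, 5)→(2, 8): d=(-22,3) right/bottom  bias=-1
  edge (2, 8)→(2, 0): d=(0,-8) top-left  bias=+0
  edge (2, 0)→(24, 5): d=(22,5) right/bottom  bias=-1
    (1,0)@(3, 1): e=[151,8,17] → #
    (2,0)@(5, 1): e=[145,24,7] → #
    (3,0)@(7, 1): e=[139,40,-3] → ·
    (1,1)@(3, 3): e=[107,8,61] → #
    (3,1)@(7, 3): e=[95,40,41] → #
    (4,1)@(9, 3): e=[89,56,31] → #
    (5,1)@(11, 3): e=[83,72,21] → #
    (6,1)@(13, 3): e=[77,88,11] → #
    (7,1)@(15, 3): e=[71,104,1] → #
    (8,1)@(17, 3): e=[65,120,-9] → ·
    (1,2)@(3, 5): e=[63,8,105] → #
    (8,2)@(17, 5): e=[21,120,35] → #
  covered (24 px):
    · # # · · · · · · · · ·
    · # # # # # # # · · · ·
    · # # # # # # # # # # #
    · # # # # · · · · · · ·
    · · · · · · · · · · · ·
    · · · · · · · · · · · ·
    · · · · · · · · · · · ·
    · · · · · · · · · · · ·
T3:
  2·area = 56
  edge (11, 0)→(16, 2): d=(5,2) right/bottom  bias=-1
  edge (16, 2)→(18, 14): d=(2,12) right/bottom  bias=-1
  edge (18, 14)→(11, 0): d=(-7,-14) top-left  bias=+0
    (6,0)@(13, 1): e=[1,34,21] → #
    (7,0)@(15, 1): e=[-3,10,49] → ·
    (6,1)@(13, 3): e=[11,38,7] → #
    (7,1)@(15, 3): e=[7,14,35] → #
    (8,1)@(17, 3): e=[3,-10,63] → ·
    (6,2)@(13, 5): e=[21,42,-7] → ·
    (7,2)@(15, 5): e=[17,18,21] → #
    (8,2)@(17, 5): e=[13,-6,49] → ·
    (7,3)@(15, 7): e=[27,22,7] → #
    (8,3)@(17, 7): e=[23,-2,35] → ·
    (7,4)@(15, 9): e=[37,26,-7] → ·
    (8,4)@(17, 9): e=[33,2,21] → #
  covered (7 px):
    · · · · · · # · · · · ·
    · · · · · · # # · · · ·
    · · · · · · · # · · · ·
    · · · · · · · # · · · ·
    · · · · · · · · # · · ·
    · · · · · · · · # · · ·
    · · · · · · · · · · · ·
    · · · · · · · · · · · ·
T4:
  2·area = 18
  edge (20, 4)→(9, 14): d=(-11,10) right/bottom  bias=-1
  edge (9, 14)→(16, 6): d=(7,-8) top-left  bias=+0
  edge (16, 6)→(20, 4): d=(4,-2) top-left  bias=+0
  covered (0 px):
    · · · · · · · · · · · ·
    · · · · · · · · · · · ·
    · · · · · · · · · · · ·
    · · · · · · · · · · · ·
    · · · · · · · · · · · ·
    · · · · · · · · · · · ·
    · · · · · · · · · · · ·
    · · · · · · · · · · · ·

Answer: [[7,4],[8,4],[4,5],[5,5],[6,5],[7,5],[8,5],[9,5],[1,6],[2,6],[3,6],[4,6],[5,6],[6,6],[7,6],[8,6],[9,6],[10,6]]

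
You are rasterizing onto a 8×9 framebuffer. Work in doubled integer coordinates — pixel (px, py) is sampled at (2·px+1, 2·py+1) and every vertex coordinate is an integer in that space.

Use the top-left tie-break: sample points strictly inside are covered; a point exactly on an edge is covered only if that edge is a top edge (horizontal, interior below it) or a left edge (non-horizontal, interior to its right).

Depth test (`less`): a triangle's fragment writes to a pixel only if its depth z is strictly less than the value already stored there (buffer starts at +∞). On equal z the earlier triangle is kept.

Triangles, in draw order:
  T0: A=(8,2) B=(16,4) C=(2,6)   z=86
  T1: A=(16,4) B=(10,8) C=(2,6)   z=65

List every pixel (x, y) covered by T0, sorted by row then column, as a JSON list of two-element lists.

T0:
  2·area = 44
  edge (8, 2)→(16, 4): d=(8,2) right/bottom  bias=-1
  edge (16, 4)→(2, 6): d=(-14,2) right/bottom  bias=-1
  edge (2, 6)→(8, 2): d=(6,-4) top-left  bias=+0
    (3,1)@(7, 3): e=[10,32,2] → X
    (4,1)@(9, 3): e=[6,28,10] → X
    (5,1)@(11, 3): e=[2,24,18] → X
    (6,1)@(13, 3): e=[-2,20,26] → .
    (2,2)@(5, 5): e=[30,8,6] → X
    (4,2)@(9, 5): e=[22,0,22] → .  [on edge]
    (5,2)@(11, 5): e=[18,-4,30] → .
    (2,3)@(5, 7): e=[46,-20,18] → .
    (3,3)@(7, 7): e=[42,-24,26] → .
  covered (5 px):
    . . . . . . . .
    . . . X X X . .
    . . X X . . . .
    . . . . . . . .
    . . . . . . . .
    . . . . . . . .
    . . . . . . . .
    . . . . . . . .
    . . . . . . . .
T1:
  2·area = 44
  edge (16, 4)→(10, 8): d=(-6,4) right/bottom  bias=-1
  edge (10, 8)→(2, 6): d=(-8,-2) top-left  bias=+0
  edge (2, 6)→(16, 4): d=(14,-2) top-left  bias=+0
    (4,2)@(9, 5): e=[22,22,0] → X  [on edge]
    (5,2)@(11, 5): e=[14,26,4] → X
    (6,2)@(13, 5): e=[6,30,8] → X
    (7,2)@(15, 5): e=[-2,34,12] → .
    (3,3)@(7, 7): e=[18,2,24] → X
    (6,3)@(13, 7): e=[-6,14,36] → .
    (3,4)@(7, 9): e=[6,-14,52] → .
    (4,4)@(9, 9): e=[-2,-10,56] → .
    (5,4)@(11, 9): e=[-10,-6,60] → .
  covered (6 px):
    . . . . . . . .
    . . . . . . . .
    . . . . X X X .
    . . . X X X . .
    . . . . . . . .
    . . . . . . . .
    . . . . . . . .
    . . . . . . . .
    . . . . . . . .

Result: [[3,1],[4,1],[5,1],[2,2],[3,2]]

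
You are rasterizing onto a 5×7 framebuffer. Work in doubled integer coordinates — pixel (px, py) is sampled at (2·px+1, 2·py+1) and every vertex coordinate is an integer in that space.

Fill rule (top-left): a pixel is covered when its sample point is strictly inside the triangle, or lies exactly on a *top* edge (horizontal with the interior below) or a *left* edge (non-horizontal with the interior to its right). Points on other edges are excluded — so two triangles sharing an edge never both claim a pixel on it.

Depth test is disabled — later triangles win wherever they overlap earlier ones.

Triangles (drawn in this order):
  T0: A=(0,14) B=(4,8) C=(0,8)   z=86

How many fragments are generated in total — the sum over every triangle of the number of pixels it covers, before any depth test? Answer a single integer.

T0:
  2·area = 24  (B↔C swapped to make it positive)
  edge (0, 14)→(0, 8): d=(0,-6) top-left  bias=+0
  edge (0, 8)→(4, 8): d=(4,0) top-left  bias=+0
  edge (4, 8)→(0, 14): d=(-4,6) right/bottom  bias=-1
    (0,4)@(1, 9): e=[6,4,14] → X
    (1,4)@(3, 9): e=[18,4,2] → X
    (2,4)@(5, 9): e=[30,4,-10] → .
    (0,5)@(1, 11): e=[6,12,6] → X
    (1,5)@(3, 11): e=[18,12,-6] → .
    (0,6)@(1, 13): e=[6,20,-2] → .
  covered (3 px):
    . . . . .
    . . . . .
    . . . . .
    . . . . .
    X X . . .
    X . . . .
    . . . . .

Answer: 3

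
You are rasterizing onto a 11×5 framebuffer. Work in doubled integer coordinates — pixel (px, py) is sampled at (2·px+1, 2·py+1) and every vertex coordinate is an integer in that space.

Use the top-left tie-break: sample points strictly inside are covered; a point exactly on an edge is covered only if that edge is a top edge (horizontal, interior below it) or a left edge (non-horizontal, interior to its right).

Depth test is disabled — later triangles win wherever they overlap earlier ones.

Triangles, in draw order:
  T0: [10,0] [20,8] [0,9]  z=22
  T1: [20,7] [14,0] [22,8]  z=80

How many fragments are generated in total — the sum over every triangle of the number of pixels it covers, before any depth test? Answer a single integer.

T0:
  2·area = 170
  edge (10, 0)→(20, 8): d=(10,8) right/bottom  bias=-1
  edge (20, 8)→(0, 9): d=(-20,1) right/bottom  bias=-1
  edge (0, 9)→(10, 0): d=(10,-9) top-left  bias=+0
    (4,0)@(9, 1): e=[18,151,1] → #
    (5,0)@(11, 1): e=[2,149,19] → #
    (6,0)@(13, 1): e=[-14,147,37] → ·
    (3,1)@(7, 3): e=[54,113,3] → #
    (6,1)@(13, 3): e=[6,107,57] → #
    (7,1)@(15, 3): e=[-10,105,75] → ·
    (2,2)@(5, 5): e=[90,75,5] → #
    (7,2)@(15, 5): e=[10,65,95] → #
    (8,2)@(17, 5): e=[-6,63,113] → ·
    (1,3)@(3, 7): e=[126,37,7] → #
    (8,3)@(17, 7): e=[14,23,133] → #
    (9,3)@(19, 7): e=[-2,21,151] → ·
  covered (20 px):
    · · · · # # · · · · ·
    · · · # # # # · · · ·
    · · # # # # # # · · ·
    · # # # # # # # # · ·
    · · · · · · · · · · ·
T1:
  2·area = 8
  edge (20, 7)→(14, 0): d=(-6,-7) top-left  bias=+0
  edge (14, 0)→(22, 8): d=(8,8) right/bottom  bias=-1
  edge (22, 8)→(20, 7): d=(-2,-1) top-left  bias=+0
    (7,0)@(15, 1): e=[1,0,7] → ·  [on edge]
    (8,1)@(17, 3): e=[3,0,5] → ·  [on edge]
    (9,2)@(19, 5): e=[5,0,3] → ·  [on edge]
    (10,3)@(21, 7): e=[7,0,1] → ·  [on edge]
  covered (0 px):
    · · · · · · · · · · ·
    · · · · · · · · · · ·
    · · · · · · · · · · ·
    · · · · · · · · · · ·
    · · · · · · · · · · ·

Answer: 20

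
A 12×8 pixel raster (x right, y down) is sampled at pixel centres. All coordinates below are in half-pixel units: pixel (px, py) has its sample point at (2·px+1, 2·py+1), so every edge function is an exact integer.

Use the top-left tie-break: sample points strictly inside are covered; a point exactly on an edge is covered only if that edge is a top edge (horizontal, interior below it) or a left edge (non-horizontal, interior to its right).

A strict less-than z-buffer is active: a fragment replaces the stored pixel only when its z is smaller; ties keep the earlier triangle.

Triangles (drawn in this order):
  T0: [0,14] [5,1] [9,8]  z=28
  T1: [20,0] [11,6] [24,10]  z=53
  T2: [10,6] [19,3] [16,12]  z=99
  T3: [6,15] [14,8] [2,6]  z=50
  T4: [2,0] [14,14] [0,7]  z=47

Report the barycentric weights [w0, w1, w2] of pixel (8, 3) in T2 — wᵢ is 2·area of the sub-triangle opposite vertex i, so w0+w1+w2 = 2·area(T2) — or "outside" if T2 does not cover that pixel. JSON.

T0:
  2·area = 87
  edge (0, 14)→(5, 1): d=(5,-13) top-left  bias=+0
  edge (5, 1)→(9, 8): d=(4,7) right/bottom  bias=-1
  edge (9, 8)→(0, 14): d=(-9,6) right/bottom  bias=-1
    (2,0)@(5, 1): e=[0,0,87] → .  [on edge]
    (2,1)@(5, 3): e=[10,8,69] → X
    (3,1)@(7, 3): e=[36,-6,57] → .
    (2,2)@(5, 5): e=[20,16,51] → X
    (3,2)@(7, 5): e=[46,2,39] → X
    (4,2)@(9, 5): e=[72,-12,27] → .
    (1,3)@(3, 7): e=[4,38,45] → X
    (4,3)@(9, 7): e=[82,-4,9] → .
    (1,4)@(3, 9): e=[14,46,27] → X
    (4,4)@(9, 9): e=[92,4,-9] → .
    (1,5)@(3, 11): e=[24,54,9] → X
    (2,5)@(5, 11): e=[50,40,-3] → .
    (6,7)@(13, 15): e=[174,0,-87] → .  [on edge]
  covered (11 px):
    . . . . . . . . . . . .
    . . X . . . . . . . . .
    . . X X . . . . . . . .
    . X X X . . . . . . . .
    . X X X . . . . . . . .
    . X . . . . . . . . . .
    X . . . . . . . . . . .
    . . . . . . . . . . . .
T1:
  2·area = 114  (B↔C swapped to make it positive)
  edge (20, 0)→(24, 10): d=(4,10) right/bottom  bias=-1
  edge (24, 10)→(11, 6): d=(-13,-4) top-left  bias=+0
  edge (11, 6)→(20, 0): d=(9,-6) top-left  bias=+0
    (9,0)@(19, 1): e=[14,97,3] → X
    (10,0)@(21, 1): e=[-6,105,15] → .
    (8,1)@(17, 3): e=[42,63,9] → X
    (10,1)@(21, 3): e=[2,79,33] → X
    (11,1)@(23, 3): e=[-18,87,45] → .
    (6,2)@(13, 5): e=[90,21,3] → X
    (7,2)@(15, 5): e=[70,29,15] → X
    (11,2)@(23, 5): e=[-10,61,63] → .
    (6,3)@(13, 7): e=[98,-5,21] → .
    (7,3)@(15, 7): e=[78,3,33] → X
    (11,3)@(23, 7): e=[-2,35,81] → .
    (7,4)@(15, 9): e=[86,-23,51] → .
  covered (15 px):
    . . . . . . . . . X . .
    . . . . . . . . X X X .
    . . . . . . X X X X X .
    . . . . . . . X X X X .
    . . . . . . . . . . X X
    . . . . . . . . . . . .
    . . . . . . . . . . . .
    . . . . . . . . . . . .
T2:
  2·area = 72
  edge (10, 6)→(19, 3): d=(9,-3) top-left  bias=+0
  edge (19, 3)→(16, 12): d=(-3,9) right/bottom  bias=-1
  edge (16, 12)→(10, 6): d=(-6,-6) top-left  bias=+0
    (2,0)@(5, 1): e=[-60,132,0] → .  [on edge]
    (3,1)@(7, 3): e=[-36,108,0] → .  [on edge]
    (9,1)@(19, 3): e=[0,0,72] → .  [on edge]
    (4,2)@(9, 5): e=[-12,84,0] → .  [on edge]
    (6,2)@(13, 5): e=[0,48,24] → X  [on edge]
    (7,2)@(15, 5): e=[6,30,36] → X
    (8,2)@(17, 5): e=[12,12,48] → X
    (9,2)@(19, 5): e=[18,-6,60] → .
    (3,3)@(7, 7): e=[0,96,-24] → .  [on edge]
    (5,3)@(11, 7): e=[12,60,0] → X  [on edge]
    (9,3)@(19, 7): e=[36,-12,48] → .
    (0,4)@(1, 9): e=[0,144,-72] → .  [on edge]
    (6,4)@(13, 9): e=[36,36,0] → X  [on edge]
    (8,4)@(17, 9): e=[48,0,24] → .  [on edge]
    (7,5)@(15, 11): e=[60,12,0] → X  [on edge]
    (8,6)@(17, 13): e=[84,-12,0] → .  [on edge]
    (7,7)@(15, 15): e=[96,0,-24] → .  [on edge]
    (9,7)@(19, 15): e=[108,-36,0] → .  [on edge]
  covered (10 px):
    . . . . . . . . . . . .
    . . . . . . . . . . . .
    . . . . . . X X X . . .
    . . . . . X X X X . . .
    . . . . . . X X . . . .
    . . . . . . . X . . . .
    . . . . . . . . . . . .
    . . . . . . . . . . . .
T3:
  2·area = 100  (B↔C swapped to make it positive)
  edge (6, 15)→(2, 6): d=(-4,-9) top-left  bias=+0
  edge (2, 6)→(14, 8): d=(12,2) right/bottom  bias=-1
  edge (14, 8)→(6, 15): d=(-8,7) right/bottom  bias=-1
    (1,3)@(3, 7): e=[5,10,85] → X
    (2,3)@(5, 7): e=[23,6,71] → X
    (3,3)@(7, 7): e=[41,2,57] → X
    (4,3)@(9, 7): e=[59,-2,43] → .
    (1,4)@(3, 9): e=[-3,34,69] → .
    (2,4)@(5, 9): e=[15,30,55] → X
    (4,4)@(9, 9): e=[51,22,27] → X
    (5,4)@(11, 9): e=[69,18,13] → X
    (6,4)@(13, 9): e=[87,14,-1] → .
    (2,5)@(5, 11): e=[7,54,39] → X
    (5,5)@(11, 11): e=[61,42,-3] → .
    (2,6)@(5, 13): e=[-1,78,23] → .
  covered (11 px):
    . . . . . . . . . . . .
    . . . . . . . . . . . .
    . . . . . . . . . . . .
    . X X X . . . . . . . .
    . . X X X X . . . . . .
    . . X X X . . . . . . .
    . . . X . . . . . . . .
    . . . . . . . . . . . .
T4:
  2·area = 112
  edge (2, 0)→(14, 14): d=(12,14) right/bottom  bias=-1
  edge (14, 14)→(0, 7): d=(-14,-7) top-left  bias=+0
  edge (0, 7)→(2, 0): d=(2,-7) top-left  bias=+0
    (1,1)@(3, 3): e=[22,77,13] → X
    (2,1)@(5, 3): e=[-6,91,27] → .
    (0,2)@(1, 5): e=[74,35,3] → X
    (2,2)@(5, 5): e=[18,63,31] → X
    (3,2)@(7, 5): e=[-10,77,45] → .
    (0,3)@(1, 7): e=[98,7,7] → X
    (3,3)@(7, 7): e=[14,49,49] → X
    (4,3)@(9, 7): e=[-14,63,63] → .
    (0,4)@(1, 9): e=[122,-21,11] → .
    (1,4)@(3, 9): e=[94,-7,25] → .
    (2,4)@(5, 9): e=[66,7,39] → X
    (4,4)@(9, 9): e=[10,35,67] → X
  covered (14 px):
    . . . . . . . . . . . .
    . X . . . . . . . . . .
    X X X . . . . . . . . .
    X X X X . . . . . . . .
    . . X X X . . . . . . .
    . . . . X X . . . . . .
    . . . . . . X . . . . .
    . . . . . . . . . . . .

Result: [6,36,30]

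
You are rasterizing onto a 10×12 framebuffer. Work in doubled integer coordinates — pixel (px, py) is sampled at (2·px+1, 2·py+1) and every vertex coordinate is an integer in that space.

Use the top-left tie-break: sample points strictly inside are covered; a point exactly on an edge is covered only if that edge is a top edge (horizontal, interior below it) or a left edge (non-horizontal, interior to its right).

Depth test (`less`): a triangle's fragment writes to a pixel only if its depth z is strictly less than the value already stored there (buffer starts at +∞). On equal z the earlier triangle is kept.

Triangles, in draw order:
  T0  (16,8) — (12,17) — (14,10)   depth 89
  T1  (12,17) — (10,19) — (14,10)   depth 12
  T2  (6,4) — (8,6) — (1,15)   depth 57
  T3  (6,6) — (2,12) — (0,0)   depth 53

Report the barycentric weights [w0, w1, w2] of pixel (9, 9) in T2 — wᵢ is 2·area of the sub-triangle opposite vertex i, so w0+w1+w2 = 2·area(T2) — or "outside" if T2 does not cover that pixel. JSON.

T0:
  2·area = 10
  edge (16, 8)→(12, 17): d=(-4,9) right/bottom  bias=-1
  edge (12, 17)→(14, 10): d=(2,-7) top-left  bias=+0
  edge (14, 10)→(16, 8): d=(2,-2) top-left  bias=+0
    (9,2)@(19, 5): e=[-15,25,0] → ·  [on edge]
    (8,3)@(17, 7): e=[-5,15,0] → ·  [on edge]
    (7,4)@(15, 9): e=[5,5,0] → █  [on edge]
    (8,4)@(17, 9): e=[-13,19,4] → ·
    (6,5)@(13, 11): e=[15,-5,0] → ·  [on edge]
    (7,5)@(15, 11): e=[-3,9,4] → ·
    (5,6)@(11, 13): e=[25,-15,0] → ·  [on edge]
    (4,7)@(9, 15): e=[35,-25,0] → ·  [on edge]
    (3,8)@(7, 17): e=[45,-35,0] → ·  [on edge]
    (2,9)@(5, 19): e=[55,-45,0] → ·  [on edge]
    (1,10)@(3, 21): e=[65,-55,0] → ·  [on edge]
    (0,11)@(1, 23): e=[75,-65,0] → ·  [on edge]
  covered (1 px):
    · · · · · · · · · ·
    · · · · · · · · · ·
    · · · · · · · · · ·
    · · · · · · · · · ·
    · · · · · · · █ · ·
    · · · · · · · · · ·
    · · · · · · · · · ·
    · · · · · · · · · ·
    · · · · · · · · · ·
    · · · · · · · · · ·
    · · · · · · · · · ·
    · · · · · · · · · ·
T1:
  2·area = 10
  edge (12, 17)→(10, 19): d=(-2,2) right/bottom  bias=-1
  edge (10, 19)→(14, 10): d=(4,-9) top-left  bias=+0
  edge (14, 10)→(12, 17): d=(-2,7) right/bottom  bias=-1
    (6,6)@(13, 13): e=[6,3,1] → █
    (7,6)@(15, 13): e=[2,21,-13] → ·
    (6,7)@(13, 15): e=[2,11,-3] → ·
    (5,8)@(11, 17): e=[2,1,7] → █
    (6,8)@(13, 17): e=[-2,19,-7] → ·
    (5,9)@(11, 19): e=[-2,9,3] → ·
  covered (2 px):
    · · · · · · · · · ·
    · · · · · · · · · ·
    · · · · · · · · · ·
    · · · · · · · · · ·
    · · · · · · · · · ·
    · · · · · · · · · ·
    · · · · · · █ · · ·
    · · · · · · · · · ·
    · · · · · █ · · · ·
    · · · · · · · · · ·
    · · · · · · · · · ·
    · · · · · · · · · ·
T2:
  2·area = 32
  edge (6, 4)→(8, 6): d=(2,2) right/bottom  bias=-1
  edge (8, 6)→(1, 15): d=(-7,9) right/bottom  bias=-1
  edge (1, 15)→(6, 4): d=(5,-11) top-left  bias=+0
    (1,0)@(3, 1): e=[0,80,-48] → ·  [on edge]
    (2,1)@(5, 3): e=[0,48,-16] → ·  [on edge]
    (3,2)@(7, 5): e=[0,16,16] → ·  [on edge]
    (2,3)@(5, 7): e=[8,20,4] → █
    (3,3)@(7, 7): e=[4,2,26] → █
    (4,3)@(9, 7): e=[0,-16,48] → ·  [on edge]
    (2,4)@(5, 9): e=[12,6,14] → █
    (3,4)@(7, 9): e=[8,-12,36] → ·
    (5,4)@(11, 9): e=[0,-48,80] → ·  [on edge]
    (1,5)@(3, 11): e=[20,10,2] → █
    (2,5)@(5, 11): e=[16,-8,24] → ·
    (6,5)@(13, 11): e=[0,-80,112] → ·  [on edge]
    (7,6)@(15, 13): e=[0,-112,144] → ·  [on edge]
    (0,7)@(1, 15): e=[32,0,0] → ·  [on edge]
    (8,7)@(17, 15): e=[0,-144,176] → ·  [on edge]
    (9,8)@(19, 17): e=[0,-176,208] → ·  [on edge]
  covered (4 px):
    · · · · · · · · · ·
    · · · · · · · · · ·
    · · · · · · · · · ·
    · · █ █ · · · · · ·
    · · █ · · · · · · ·
    · █ · · · · · · · ·
    · · · · · · · · · ·
    · · · · · · · · · ·
    · · · · · · · · · ·
    · · · · · · · · · ·
    · · · · · · · · · ·
    · · · · · · · · · ·
T3:
  2·area = 60
  edge (6, 6)→(2, 12): d=(-4,6) right/bottom  bias=-1
  edge (2, 12)→(0, 0): d=(-2,-12) top-left  bias=+0
  edge (0, 0)→(6, 6): d=(6,6) right/bottom  bias=-1
    (0,0)@(1, 1): e=[50,10,0] → ·  [on edge]
    (0,1)@(1, 3): e=[42,6,12] → █
    (1,1)@(3, 3): e=[30,30,0] → ·  [on edge]
    (0,2)@(1, 5): e=[34,2,24] → █
    (1,2)@(3, 5): e=[22,26,12] → █
    (2,2)@(5, 5): e=[10,50,0] → ·  [on edge]
    (0,3)@(1, 7): e=[26,-2,36] → ·
    (1,3)@(3, 7): e=[14,22,24] → █
    (2,3)@(5, 7): e=[2,46,12] → █
    (3,3)@(7, 7): e=[-10,70,0] → ·  [on edge]
    (1,4)@(3, 9): e=[6,18,36] → █
    (2,4)@(5, 9): e=[-6,42,24] → ·
    (4,4)@(9, 9): e=[-30,90,0] → ·  [on edge]
    (5,5)@(11, 11): e=[-50,110,0] → ·  [on edge]
    (6,6)@(13, 13): e=[-70,130,0] → ·  [on edge]
    (7,7)@(15, 15): e=[-90,150,0] → ·  [on edge]
    (8,8)@(17, 17): e=[-110,170,0] → ·  [on edge]
    (9,9)@(19, 19): e=[-130,190,0] → ·  [on edge]
  covered (6 px):
    · · · · · · · · · ·
    █ · · · · · · · · ·
    █ █ · · · · · · · ·
    · █ █ · · · · · · ·
    · █ · · · · · · · ·
    · · · · · · · · · ·
    · · · · · · · · · ·
    · · · · · · · · · ·
    · · · · · · · · · ·
    · · · · · · · · · ·
    · · · · · · · · · ·
    · · · · · · · · · ·

Result: "outside"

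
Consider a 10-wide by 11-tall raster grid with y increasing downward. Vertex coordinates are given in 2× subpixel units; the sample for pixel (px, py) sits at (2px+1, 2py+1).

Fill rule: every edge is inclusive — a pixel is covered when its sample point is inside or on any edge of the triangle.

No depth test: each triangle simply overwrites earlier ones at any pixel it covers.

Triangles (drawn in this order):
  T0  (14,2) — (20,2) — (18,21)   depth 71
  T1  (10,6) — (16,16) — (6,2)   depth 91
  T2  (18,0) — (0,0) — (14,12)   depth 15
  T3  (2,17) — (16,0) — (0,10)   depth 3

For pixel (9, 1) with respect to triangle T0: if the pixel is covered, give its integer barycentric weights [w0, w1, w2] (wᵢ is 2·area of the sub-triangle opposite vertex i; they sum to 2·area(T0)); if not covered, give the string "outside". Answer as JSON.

T0:
  2·area = 114
  edge (14, 2)→(20, 2): d=(6,0) inclusive
  edge (20, 2)→(18, 21): d=(-2,19) inclusive
  edge (18, 21)→(14, 2): d=(-4,-19) inclusive
    (7,1)@(15, 3): e=[6,93,15] → #
    (8,1)@(17, 3): e=[6,55,53] → #
    (9,1)@(19, 3): e=[6,17,91] → #
    (7,2)@(15, 5): e=[18,89,7] → #
    (7,3)@(15, 7): e=[30,85,-1] → ·
    (8,3)@(17, 7): e=[30,47,37] → #
    (8,4)@(17, 9): e=[42,43,29] → #
    (8,5)@(17, 11): e=[54,39,21] → #
    (8,6)@(17, 13): e=[66,35,13] → #
    (9,6)@(19, 13): e=[66,-3,51] → ·
    (8,7)@(17, 15): e=[78,31,5] → #
    (9,7)@(19, 15): e=[78,-7,43] → ·
  covered (14 px):
    · · · · · · · · · ·
    · · · · · · · # # #
    · · · · · · · # # #
    · · · · · · · · # #
    · · · · · · · · # #
    · · · · · · · · # #
    · · · · · · · · # ·
    · · · · · · · · # ·
    · · · · · · · · · ·
    · · · · · · · · · ·
    · · · · · · · · · ·
T1:
  2·area = 16
  edge (10, 6)→(16, 16): d=(6,10) inclusive
  edge (16, 16)→(6, 2): d=(-10,-14) inclusive
  edge (6, 2)→(10, 6): d=(4,4) inclusive
    (2,0)@(5, 1): e=[20,-4,0] → ·  [on edge]
    (3,0)@(7, 1): e=[0,24,-8] → ·  [on edge]
    (3,1)@(7, 3): e=[12,4,0] → #  [on edge]
    (4,1)@(9, 3): e=[-8,32,-8] → ·
    (3,2)@(7, 5): e=[24,-16,8] → ·
    (4,2)@(9, 5): e=[4,12,0] → #  [on edge]
    (5,2)@(11, 5): e=[-16,40,-8] → ·
    (4,3)@(9, 7): e=[16,-8,8] → ·
    (5,3)@(11, 7): e=[-4,20,0] → ·  [on edge]
    (5,4)@(11, 9): e=[8,0,8] → #  [on edge]
    (6,4)@(13, 9): e=[-12,28,0] → ·  [on edge]
    (5,5)@(11, 11): e=[20,-20,16] → ·
    (6,5)@(13, 11): e=[0,8,8] → #  [on edge]
    (7,5)@(15, 11): e=[-20,36,0] → ·  [on edge]
    (8,6)@(17, 13): e=[-28,44,0] → ·  [on edge]
    (9,7)@(19, 15): e=[-36,52,0] → ·  [on edge]
    (9,10)@(19, 21): e=[0,-8,24] → ·  [on edge]
  covered (4 px):
    · · · · · · · · · ·
    · · · # · · · · · ·
    · · · · # · · · · ·
    · · · · · · · · · ·
    · · · · · # · · · ·
    · · · · · · # · · ·
    · · · · · · · · · ·
    · · · · · · · · · ·
    · · · · · · · · · ·
    · · · · · · · · · ·
    · · · · · · · · · ·
T2:
  2·area = 216  (B↔C swapped to make it positive)
  edge (18, 0)→(14, 12): d=(-4,12) inclusive
  edge (14, 12)→(0, 0): d=(-14,-12) inclusive
  edge (0, 0)→(18, 0): d=(18,0) inclusive
    (1,0)@(3, 1): e=[176,22,18] → #
    (2,0)@(5, 1): e=[152,46,18] → #
    (3,0)@(7, 1): e=[128,70,18] → #
    (4,0)@(9, 1): e=[104,94,18] → #
    (5,0)@(11, 1): e=[80,118,18] → #
    (6,0)@(13, 1): e=[56,142,18] → #
    (7,0)@(15, 1): e=[32,166,18] → #
    (8,0)@(17, 1): e=[8,190,18] → #
    (9,0)@(19, 1): e=[-16,214,18] → ·
    (1,1)@(3, 3): e=[168,-6,54] → ·
    (2,1)@(5, 3): e=[144,18,54] → #
    (8,1)@(17, 3): e=[0,162,54] → #  [on edge]
    (7,4)@(15, 9): e=[0,54,162] → #  [on edge]
    (6,7)@(13, 15): e=[0,-54,270] → ·  [on edge]
    (5,10)@(11, 21): e=[0,-162,378] → ·  [on edge]
  covered (28 px):
    · # # # # # # # # ·
    · · # # # # # # # ·
    · · · # # # # # · ·
    · · · · # # # # · ·
    · · · · · # # # · ·
    · · · · · · # · · ·
    · · · · · · · · · ·
    · · · · · · · · · ·
    · · · · · · · · · ·
    · · · · · · · · · ·
    · · · · · · · · · ·
T3:
  2·area = 132  (B↔C swapped to make it positive)
  edge (2, 17)→(0, 10): d=(-2,-7) inclusive
  edge (0, 10)→(16, 0): d=(16,-10) inclusive
  edge (16, 0)→(2, 17): d=(-14,17) inclusive
    (7,0)@(15, 1): e=[123,6,3] → #
    (8,0)@(17, 1): e=[137,26,-31] → ·
    (6,1)@(13, 3): e=[105,18,9] → #
    (7,1)@(15, 3): e=[119,38,-25] → ·
    (4,2)@(9, 5): e=[73,10,49] → #
    (5,2)@(11, 5): e=[87,30,15] → #
    (6,2)@(13, 5): e=[101,50,-19] → ·
    (2,3)@(5, 7): e=[41,2,89] → #
    (3,3)@(7, 7): e=[55,22,55] → #
    (5,3)@(11, 7): e=[83,62,-13] → ·
    (1,4)@(3, 9): e=[23,14,95] → #
    (4,4)@(9, 9): e=[65,74,-7] → ·
  covered (17 px):
    · · · · · · · # · ·
    · · · · · · # · · ·
    · · · · # # · · · ·
    · · # # # · · · · ·
    · # # # · · · · · ·
    # # # · · · · · · ·
    # # # · · · · · · ·
    · # · · · · · · · ·
    · · · · · · · · · ·
    · · · · · · · · · ·
    · · · · · · · · · ·

Answer: [17,91,6]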